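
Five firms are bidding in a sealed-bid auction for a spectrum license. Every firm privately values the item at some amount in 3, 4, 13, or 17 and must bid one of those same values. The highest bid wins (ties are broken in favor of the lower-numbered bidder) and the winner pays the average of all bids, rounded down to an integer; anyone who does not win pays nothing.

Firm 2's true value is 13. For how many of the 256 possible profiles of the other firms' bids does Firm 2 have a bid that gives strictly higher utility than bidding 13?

124

Others bid (3, 3, 3, 3): truth gives 8; bid 4 gives 10 > 8. Violating.
Others bid (3, 3, 3, 4): truth gives 8; bid 4 gives 10 > 8. Violating.
Others bid (3, 3, 3, 17): truth gives 0; bid 17 gives 5 > 0. Violating.
Others bid (3, 3, 4, 3): truth gives 8; bid 4 gives 10 > 8. Violating.
Others bid (3, 3, 3, 13): truth gives 6; no alternative beats it.
Others bid (3, 3, 4, 13): truth gives 6; no alternative beats it.
(Checking all 256 profiles: 124 have a profitable deviation, 132 do not.)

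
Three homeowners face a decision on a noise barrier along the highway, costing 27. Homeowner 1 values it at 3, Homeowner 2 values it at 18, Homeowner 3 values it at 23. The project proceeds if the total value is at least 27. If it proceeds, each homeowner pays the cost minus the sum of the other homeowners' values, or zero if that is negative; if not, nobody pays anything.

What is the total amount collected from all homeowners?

7

Total value 44 ≥ cost 27, so it is built.
Homeowner 1: others sum to 41; max(0, 27 - 41) = 0.
Homeowner 2: others sum to 26; max(0, 27 - 26) = 1.
Homeowner 3: others sum to 21; max(0, 27 - 21) = 6.
Total collected = 0 + 1 + 6 = 7.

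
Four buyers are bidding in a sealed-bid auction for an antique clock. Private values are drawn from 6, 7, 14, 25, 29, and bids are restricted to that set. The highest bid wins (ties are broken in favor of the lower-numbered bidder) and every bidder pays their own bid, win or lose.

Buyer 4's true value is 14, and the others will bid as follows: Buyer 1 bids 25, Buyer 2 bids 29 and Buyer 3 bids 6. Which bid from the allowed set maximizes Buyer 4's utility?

Bid 6: loses but pays 6, utility -6.
Bid 7: loses but pays 7, utility -7.
Bid 14: loses but pays 14, utility -14.
Bid 25: loses but pays 25, utility -25.
Bid 29: loses but pays 29, utility -29.
The best choice is 6 with utility -6.

6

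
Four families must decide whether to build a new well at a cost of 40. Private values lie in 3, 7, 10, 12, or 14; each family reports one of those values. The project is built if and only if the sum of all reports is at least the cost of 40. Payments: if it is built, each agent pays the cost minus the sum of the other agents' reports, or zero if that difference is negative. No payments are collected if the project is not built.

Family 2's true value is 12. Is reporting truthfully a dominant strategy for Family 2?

Yes

Check each profile of the others' reports and compare truth against every alternative report.
Others report (12, 14, 14): truth gives 12, best alternative gives 12.
Others report (14, 12, 14): truth gives 12, best alternative gives 12.
Others report (14, 14, 12): truth gives 12, best alternative gives 12.
Others report (14, 14, 14): truth gives 12, best alternative gives 12.
Others report (10, 14, 14): truth gives 10, best alternative gives 10.
Others report (12, 12, 14): truth gives 10, best alternative gives 10.
(Remaining 119 profiles checked similarly; truth is weakly best in each.)
In every case the truthful report is at least as good as any alternative, so it is a dominant strategy.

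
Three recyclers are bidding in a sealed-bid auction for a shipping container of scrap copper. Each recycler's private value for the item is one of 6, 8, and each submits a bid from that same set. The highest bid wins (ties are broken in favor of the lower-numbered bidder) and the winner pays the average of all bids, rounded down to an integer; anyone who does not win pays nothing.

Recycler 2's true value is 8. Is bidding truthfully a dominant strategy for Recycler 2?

Check each profile of the others' bids and compare truth against every alternative bid.
Others bid (6, 6): truth gives 2, best alternative gives 0.
Others bid (6, 8): truth gives 1, best alternative gives 0.
Others bid (8, 6): truth gives 0, best alternative gives 0.
Others bid (8, 8): truth gives 0, best alternative gives 0.
In every case the truthful bid is at least as good as any alternative, so it is a dominant strategy.

Yes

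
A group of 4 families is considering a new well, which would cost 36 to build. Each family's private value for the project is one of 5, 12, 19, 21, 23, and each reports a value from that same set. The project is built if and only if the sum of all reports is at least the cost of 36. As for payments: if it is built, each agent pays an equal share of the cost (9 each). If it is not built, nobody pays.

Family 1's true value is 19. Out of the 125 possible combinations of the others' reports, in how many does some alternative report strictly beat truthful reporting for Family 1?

Others report (5, 5, 5): truth gives 0; report 21 gives 10 > 0. Violating.
Others report (5, 5, 12): truth gives 10; no alternative beats it.
Others report (5, 5, 19): truth gives 10; no alternative beats it.
(Checking all 125 profiles: 1 has a profitable deviation, 124 do not.)

1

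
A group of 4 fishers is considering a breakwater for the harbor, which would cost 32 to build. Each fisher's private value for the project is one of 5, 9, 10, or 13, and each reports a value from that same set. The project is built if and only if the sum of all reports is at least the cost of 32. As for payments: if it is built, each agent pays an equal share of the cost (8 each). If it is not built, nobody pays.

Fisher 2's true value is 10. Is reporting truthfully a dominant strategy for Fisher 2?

No

Consider the case where Fisher 1 reports 5, Fisher 3 reports 5 and Fisher 4 reports 9.
Truthful report 10: project not built, utility 0.
Report 13 instead: project built, pays 8, utility 10 - 8 = 2.
Since 2 > 0, reporting 13 is strictly better here, so truthful reporting is not dominant.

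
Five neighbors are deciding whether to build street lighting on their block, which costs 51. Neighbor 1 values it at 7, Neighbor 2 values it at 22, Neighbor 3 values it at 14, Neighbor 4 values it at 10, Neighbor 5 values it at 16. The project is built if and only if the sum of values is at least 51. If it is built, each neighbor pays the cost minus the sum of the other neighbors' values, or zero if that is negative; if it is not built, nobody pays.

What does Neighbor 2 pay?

4

Total value 69 ≥ cost 51, so the project is built.
The other neighbors' values sum to 47.
Cost minus that sum is 51 - 47 = 4.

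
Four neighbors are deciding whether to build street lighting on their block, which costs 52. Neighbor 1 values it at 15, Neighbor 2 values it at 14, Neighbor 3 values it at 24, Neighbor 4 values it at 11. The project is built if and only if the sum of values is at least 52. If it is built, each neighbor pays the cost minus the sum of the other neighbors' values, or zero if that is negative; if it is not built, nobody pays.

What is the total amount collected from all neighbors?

17

Total value 64 ≥ cost 52, so it is built.
Neighbor 1: others sum to 49; max(0, 52 - 49) = 3.
Neighbor 2: others sum to 50; max(0, 52 - 50) = 2.
Neighbor 3: others sum to 40; max(0, 52 - 40) = 12.
Neighbor 4: others sum to 53; max(0, 52 - 53) = 0.
Total collected = 3 + 2 + 12 + 0 = 17.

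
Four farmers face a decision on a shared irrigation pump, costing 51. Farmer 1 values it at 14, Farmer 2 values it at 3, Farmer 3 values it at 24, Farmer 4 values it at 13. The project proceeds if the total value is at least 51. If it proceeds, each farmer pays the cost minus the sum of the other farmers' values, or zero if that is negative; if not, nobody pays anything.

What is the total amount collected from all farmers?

Total value 54 ≥ cost 51, so it is built.
Farmer 1: others sum to 40; max(0, 51 - 40) = 11.
Farmer 2: others sum to 51; max(0, 51 - 51) = 0.
Farmer 3: others sum to 30; max(0, 51 - 30) = 21.
Farmer 4: others sum to 41; max(0, 51 - 41) = 10.
Total collected = 11 + 0 + 21 + 10 = 42.

42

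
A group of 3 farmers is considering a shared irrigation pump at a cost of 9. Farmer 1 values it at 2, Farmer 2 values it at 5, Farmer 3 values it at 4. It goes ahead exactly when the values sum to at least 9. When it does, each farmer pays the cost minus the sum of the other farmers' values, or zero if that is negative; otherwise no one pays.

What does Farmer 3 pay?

Total value 11 ≥ cost 9, so the project is built.
The other farmers' values sum to 7.
Cost minus that sum is 9 - 7 = 2.

2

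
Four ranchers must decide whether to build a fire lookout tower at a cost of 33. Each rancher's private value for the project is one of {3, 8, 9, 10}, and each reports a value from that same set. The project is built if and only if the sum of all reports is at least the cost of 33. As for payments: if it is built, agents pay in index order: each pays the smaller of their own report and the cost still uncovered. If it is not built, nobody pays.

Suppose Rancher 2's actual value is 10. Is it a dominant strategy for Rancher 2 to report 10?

Consider the case where Rancher 1 reports 8, Rancher 3 reports 8 and Rancher 4 reports 8.
Truthful report 10: project built, pays 10, utility 10 - 10 = 0.
Report 9 instead: project built, pays 9, utility 10 - 9 = 1.
Since 1 > 0, reporting 9 is strictly better here, so truthful reporting is not dominant.

No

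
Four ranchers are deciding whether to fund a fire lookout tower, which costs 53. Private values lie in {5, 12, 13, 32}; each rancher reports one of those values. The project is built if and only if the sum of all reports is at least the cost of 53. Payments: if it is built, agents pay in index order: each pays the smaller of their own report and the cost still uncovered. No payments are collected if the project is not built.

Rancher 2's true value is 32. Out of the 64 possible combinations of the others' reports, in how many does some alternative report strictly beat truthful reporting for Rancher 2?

37

Others report (5, 5, 32): truth gives 0; report 12 gives 20 > 0. Violating.
Others report (5, 12, 32): truth gives 0; report 5 gives 27 > 0. Violating.
Others report (5, 13, 32): truth gives 0; report 5 gives 27 > 0. Violating.
Others report (5, 32, 5): truth gives 0; report 12 gives 20 > 0. Violating.
Others report (5, 5, 5): truth gives 0; no alternative beats it.
Others report (5, 5, 12): truth gives 0; no alternative beats it.
(Checking all 64 profiles: 37 have a profitable deviation, 27 do not.)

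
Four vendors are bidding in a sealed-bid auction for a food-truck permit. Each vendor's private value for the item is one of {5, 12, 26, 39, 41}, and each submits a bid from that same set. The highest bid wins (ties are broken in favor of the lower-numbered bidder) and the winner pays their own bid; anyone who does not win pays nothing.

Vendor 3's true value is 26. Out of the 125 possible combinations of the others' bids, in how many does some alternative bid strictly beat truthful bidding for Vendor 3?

2

Others bid (5, 5, 5): truth gives 0; bid 12 gives 14 > 0. Violating.
Others bid (5, 5, 12): truth gives 0; bid 12 gives 14 > 0. Violating.
Others bid (5, 5, 26): truth gives 0; no alternative beats it.
Others bid (5, 5, 39): truth gives 0; no alternative beats it.
(Checking all 125 profiles: 2 have a profitable deviation, 123 do not.)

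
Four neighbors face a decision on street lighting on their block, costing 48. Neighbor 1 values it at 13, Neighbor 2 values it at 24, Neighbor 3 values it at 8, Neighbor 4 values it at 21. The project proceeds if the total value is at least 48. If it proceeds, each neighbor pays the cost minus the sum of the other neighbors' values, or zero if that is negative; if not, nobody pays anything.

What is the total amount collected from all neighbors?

9

Total value 66 ≥ cost 48, so it is built.
Neighbor 1: others sum to 53; max(0, 48 - 53) = 0.
Neighbor 2: others sum to 42; max(0, 48 - 42) = 6.
Neighbor 3: others sum to 58; max(0, 48 - 58) = 0.
Neighbor 4: others sum to 45; max(0, 48 - 45) = 3.
Total collected = 0 + 6 + 0 + 3 = 9.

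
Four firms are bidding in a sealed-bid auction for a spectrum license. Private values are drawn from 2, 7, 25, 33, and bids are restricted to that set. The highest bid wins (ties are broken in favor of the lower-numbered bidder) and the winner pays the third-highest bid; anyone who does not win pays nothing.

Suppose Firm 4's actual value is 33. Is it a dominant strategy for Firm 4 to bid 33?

Check each profile of the others' bids and compare truth against every alternative bid.
Others bid (2, 2, 25): truth gives 31, best alternative gives 0.
Others bid (2, 25, 2): truth gives 31, best alternative gives 0.
Others bid (25, 2, 2): truth gives 31, best alternative gives 0.
Others bid (2, 7, 25): truth gives 26, best alternative gives 0.
Others bid (2, 25, 7): truth gives 26, best alternative gives 0.
Others bid (7, 2, 25): truth gives 26, best alternative gives 0.
(Remaining 58 profiles checked similarly; truth is weakly best in each.)
In every case the truthful bid is at least as good as any alternative, so it is a dominant strategy.

Yes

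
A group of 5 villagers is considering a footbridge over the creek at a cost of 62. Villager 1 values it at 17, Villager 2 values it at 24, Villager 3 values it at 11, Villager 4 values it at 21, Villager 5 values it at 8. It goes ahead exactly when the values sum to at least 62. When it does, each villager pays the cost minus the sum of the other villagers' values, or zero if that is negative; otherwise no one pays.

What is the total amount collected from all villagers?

7

Total value 81 ≥ cost 62, so it is built.
Villager 1: others sum to 64; max(0, 62 - 64) = 0.
Villager 2: others sum to 57; max(0, 62 - 57) = 5.
Villager 3: others sum to 70; max(0, 62 - 70) = 0.
Villager 4: others sum to 60; max(0, 62 - 60) = 2.
Villager 5: others sum to 73; max(0, 62 - 73) = 0.
Total collected = 0 + 5 + 0 + 2 + 0 = 7.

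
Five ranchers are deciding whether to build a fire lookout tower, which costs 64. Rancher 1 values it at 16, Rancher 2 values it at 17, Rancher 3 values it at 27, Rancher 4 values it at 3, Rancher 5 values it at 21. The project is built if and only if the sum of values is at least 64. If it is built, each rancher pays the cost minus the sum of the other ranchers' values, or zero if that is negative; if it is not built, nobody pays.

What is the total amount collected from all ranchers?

8

Total value 84 ≥ cost 64, so it is built.
Rancher 1: others sum to 68; max(0, 64 - 68) = 0.
Rancher 2: others sum to 67; max(0, 64 - 67) = 0.
Rancher 3: others sum to 57; max(0, 64 - 57) = 7.
Rancher 4: others sum to 81; max(0, 64 - 81) = 0.
Rancher 5: others sum to 63; max(0, 64 - 63) = 1.
Total collected = 0 + 0 + 7 + 0 + 1 = 8.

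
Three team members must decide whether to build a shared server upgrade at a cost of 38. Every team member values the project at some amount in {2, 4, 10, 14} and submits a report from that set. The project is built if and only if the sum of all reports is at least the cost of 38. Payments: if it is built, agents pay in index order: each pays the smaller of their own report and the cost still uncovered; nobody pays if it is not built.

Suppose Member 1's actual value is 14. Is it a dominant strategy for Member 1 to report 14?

Consider the case where Member 2 reports 14 and Member 3 reports 14.
Truthful report 14: project built, pays 14, utility 14 - 14 = 0.
Report 10 instead: project built, pays 10, utility 14 - 10 = 4.
Since 4 > 0, reporting 10 is strictly better here, so truthful reporting is not dominant.

No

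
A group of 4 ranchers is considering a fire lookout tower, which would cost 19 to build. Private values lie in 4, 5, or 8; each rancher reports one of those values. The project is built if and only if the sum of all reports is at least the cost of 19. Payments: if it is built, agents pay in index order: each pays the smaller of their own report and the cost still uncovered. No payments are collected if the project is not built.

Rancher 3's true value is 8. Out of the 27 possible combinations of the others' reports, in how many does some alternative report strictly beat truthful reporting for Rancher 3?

20

Others report (4, 4, 8): truth gives 0; report 4 gives 4 > 0. Violating.
Others report (4, 5, 5): truth gives 0; report 5 gives 3 > 0. Violating.
Others report (4, 5, 8): truth gives 0; report 4 gives 4 > 0. Violating.
Others report (4, 8, 4): truth gives 1; report 4 gives 4 > 1. Violating.
Others report (4, 4, 4): truth gives 0; no alternative beats it.
Others report (4, 4, 5): truth gives 0; no alternative beats it.
(Checking all 27 profiles: 20 have a profitable deviation, 7 do not.)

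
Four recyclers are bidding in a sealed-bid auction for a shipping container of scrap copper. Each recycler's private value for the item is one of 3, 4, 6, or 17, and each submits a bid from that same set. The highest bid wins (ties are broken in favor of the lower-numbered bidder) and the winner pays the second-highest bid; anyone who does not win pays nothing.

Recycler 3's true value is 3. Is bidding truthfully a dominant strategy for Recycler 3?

Check each profile of the others' bids and compare truth against every alternative bid.
Others bid (3, 3, 4): truth gives 0, best alternative gives -1.
Others bid (3, 3, 3): truth gives 0, best alternative gives 0.
Others bid (3, 3, 6): truth gives 0, best alternative gives 0.
Others bid (3, 3, 17): truth gives 0, best alternative gives 0.
Others bid (3, 4, 3): truth gives 0, best alternative gives 0.
Others bid (3, 4, 4): truth gives 0, best alternative gives 0.
(Remaining 58 profiles checked similarly; truth is weakly best in each.)
In every case the truthful bid is at least as good as any alternative, so it is a dominant strategy.

Yes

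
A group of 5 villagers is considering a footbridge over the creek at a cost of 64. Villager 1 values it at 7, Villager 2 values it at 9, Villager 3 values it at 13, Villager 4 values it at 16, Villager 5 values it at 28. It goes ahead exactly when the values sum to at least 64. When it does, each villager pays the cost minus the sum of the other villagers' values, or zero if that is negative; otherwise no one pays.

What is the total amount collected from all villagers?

30

Total value 73 ≥ cost 64, so it is built.
Villager 1: others sum to 66; max(0, 64 - 66) = 0.
Villager 2: others sum to 64; max(0, 64 - 64) = 0.
Villager 3: others sum to 60; max(0, 64 - 60) = 4.
Villager 4: others sum to 57; max(0, 64 - 57) = 7.
Villager 5: others sum to 45; max(0, 64 - 45) = 19.
Total collected = 0 + 0 + 4 + 7 + 19 = 30.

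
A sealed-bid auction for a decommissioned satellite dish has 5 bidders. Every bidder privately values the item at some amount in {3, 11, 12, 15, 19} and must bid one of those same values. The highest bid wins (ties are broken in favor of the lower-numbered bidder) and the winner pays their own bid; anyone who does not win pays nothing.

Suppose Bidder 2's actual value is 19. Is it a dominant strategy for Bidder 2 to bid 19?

No

Consider the case where Bidder 1 bids 3, Bidder 3 bids 3, Bidder 4 bids 3 and Bidder 5 bids 3.
Truthful bid 19: wins, pays 19, utility 19 - 19 = 0.
Bid 11 instead: wins, pays 11, utility 19 - 11 = 8.
Since 8 > 0, bidding 11 is strictly better here, so truthful bidding is not dominant.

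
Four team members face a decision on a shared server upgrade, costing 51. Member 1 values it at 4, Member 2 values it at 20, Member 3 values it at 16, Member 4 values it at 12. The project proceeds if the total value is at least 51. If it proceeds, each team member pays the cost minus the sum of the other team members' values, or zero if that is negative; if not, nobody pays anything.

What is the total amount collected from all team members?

Total value 52 ≥ cost 51, so it is built.
Member 1: others sum to 48; max(0, 51 - 48) = 3.
Member 2: others sum to 32; max(0, 51 - 32) = 19.
Member 3: others sum to 36; max(0, 51 - 36) = 15.
Member 4: others sum to 40; max(0, 51 - 40) = 11.
Total collected = 3 + 19 + 15 + 11 = 48.

48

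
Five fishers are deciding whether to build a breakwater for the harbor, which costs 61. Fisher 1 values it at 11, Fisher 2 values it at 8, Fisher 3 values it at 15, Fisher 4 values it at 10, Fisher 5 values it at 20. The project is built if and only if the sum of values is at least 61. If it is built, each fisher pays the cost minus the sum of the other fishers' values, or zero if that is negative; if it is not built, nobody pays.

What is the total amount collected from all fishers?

Total value 64 ≥ cost 61, so it is built.
Fisher 1: others sum to 53; max(0, 61 - 53) = 8.
Fisher 2: others sum to 56; max(0, 61 - 56) = 5.
Fisher 3: others sum to 49; max(0, 61 - 49) = 12.
Fisher 4: others sum to 54; max(0, 61 - 54) = 7.
Fisher 5: others sum to 44; max(0, 61 - 44) = 17.
Total collected = 8 + 5 + 12 + 7 + 17 = 49.

49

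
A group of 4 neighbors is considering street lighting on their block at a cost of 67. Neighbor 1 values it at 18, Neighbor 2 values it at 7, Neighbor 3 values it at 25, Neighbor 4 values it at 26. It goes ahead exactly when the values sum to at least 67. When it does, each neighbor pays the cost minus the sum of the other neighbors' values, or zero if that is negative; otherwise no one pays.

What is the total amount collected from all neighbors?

Total value 76 ≥ cost 67, so it is built.
Neighbor 1: others sum to 58; max(0, 67 - 58) = 9.
Neighbor 2: others sum to 69; max(0, 67 - 69) = 0.
Neighbor 3: others sum to 51; max(0, 67 - 51) = 16.
Neighbor 4: others sum to 50; max(0, 67 - 50) = 17.
Total collected = 9 + 0 + 16 + 17 = 42.

42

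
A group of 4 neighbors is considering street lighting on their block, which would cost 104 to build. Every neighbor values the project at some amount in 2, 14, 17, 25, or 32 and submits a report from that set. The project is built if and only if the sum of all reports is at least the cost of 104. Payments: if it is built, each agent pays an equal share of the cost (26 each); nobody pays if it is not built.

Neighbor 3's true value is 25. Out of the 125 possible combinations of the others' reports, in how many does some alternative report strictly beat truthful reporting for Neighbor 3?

Others report (17, 32, 32): truth gives -1; report 2 gives 0 > -1. Violating.
Others report (25, 25, 32): truth gives -1; report 2 gives 0 > -1. Violating.
Others report (25, 32, 25): truth gives -1; report 2 gives 0 > -1. Violating.
Others report (25, 32, 32): truth gives -1; report 2 gives 0 > -1. Violating.
Others report (2, 2, 2): truth gives 0; no alternative beats it.
Others report (2, 2, 14): truth gives 0; no alternative beats it.
(Checking all 125 profiles: 10 have a profitable deviation, 115 do not.)

10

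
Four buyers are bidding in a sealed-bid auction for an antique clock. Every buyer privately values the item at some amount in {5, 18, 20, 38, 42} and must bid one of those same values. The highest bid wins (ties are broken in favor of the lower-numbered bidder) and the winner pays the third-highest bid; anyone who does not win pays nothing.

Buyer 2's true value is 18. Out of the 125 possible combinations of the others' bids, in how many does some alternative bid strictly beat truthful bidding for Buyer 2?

Others bid (5, 5, 20): truth gives 0; bid 20 gives 13 > 0. Violating.
Others bid (5, 5, 38): truth gives 0; bid 38 gives 13 > 0. Violating.
Others bid (5, 5, 42): truth gives 0; bid 42 gives 13 > 0. Violating.
Others bid (5, 20, 5): truth gives 0; bid 20 gives 13 > 0. Violating.
Others bid (5, 5, 5): truth gives 13; no alternative beats it.
Others bid (5, 5, 18): truth gives 13; no alternative beats it.
(Checking all 125 profiles: 9 have a profitable deviation, 116 do not.)

9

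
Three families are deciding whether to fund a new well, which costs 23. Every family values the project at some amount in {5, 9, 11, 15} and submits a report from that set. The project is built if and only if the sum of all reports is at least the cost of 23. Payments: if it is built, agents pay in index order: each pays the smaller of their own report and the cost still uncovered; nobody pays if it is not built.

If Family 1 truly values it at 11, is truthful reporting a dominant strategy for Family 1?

No

Consider the case where Family 2 reports 5 and Family 3 reports 9.
Truthful report 11: project built, pays 11, utility 11 - 11 = 0.
Report 9 instead: project built, pays 9, utility 11 - 9 = 2.
Since 2 > 0, reporting 9 is strictly better here, so truthful reporting is not dominant.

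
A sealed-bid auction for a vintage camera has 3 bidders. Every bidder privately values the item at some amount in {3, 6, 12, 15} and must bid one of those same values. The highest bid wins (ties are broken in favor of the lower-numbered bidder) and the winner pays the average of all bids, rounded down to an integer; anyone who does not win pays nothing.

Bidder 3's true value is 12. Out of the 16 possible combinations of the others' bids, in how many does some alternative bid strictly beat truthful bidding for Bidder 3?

Others bid (3, 3): truth gives 6; bid 6 gives 8 > 6. Violating.
Others bid (3, 12): truth gives 0; bid 15 gives 2 > 0. Violating.
Others bid (6, 12): truth gives 0; bid 15 gives 1 > 0. Violating.
Others bid (12, 3): truth gives 0; bid 15 gives 2 > 0. Violating.
Others bid (3, 6): truth gives 5; no alternative beats it.
Others bid (3, 15): truth gives 0; no alternative beats it.
(Checking all 16 profiles: 5 have a profitable deviation, 11 do not.)

5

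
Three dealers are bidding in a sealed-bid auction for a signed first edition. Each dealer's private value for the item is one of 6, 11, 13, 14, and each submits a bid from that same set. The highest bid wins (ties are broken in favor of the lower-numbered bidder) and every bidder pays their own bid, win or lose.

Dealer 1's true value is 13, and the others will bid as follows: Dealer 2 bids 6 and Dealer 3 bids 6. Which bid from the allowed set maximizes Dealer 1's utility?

Bid 6: wins, pays 6, utility 13 - 6 = 7.
Bid 11: wins, pays 11, utility 13 - 11 = 2.
Bid 13: wins, pays 13, utility 13 - 13 = 0.
Bid 14: wins, pays 14, utility 13 - 14 = -1.
The best choice is 6 with utility 7.

6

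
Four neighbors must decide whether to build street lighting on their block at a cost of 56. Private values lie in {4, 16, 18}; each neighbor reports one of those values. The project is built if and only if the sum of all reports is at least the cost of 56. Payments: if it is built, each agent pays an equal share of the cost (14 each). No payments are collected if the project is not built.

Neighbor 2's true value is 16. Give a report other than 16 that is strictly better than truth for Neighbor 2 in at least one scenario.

18

Suppose Neighbor 1 reports 4, Neighbor 3 reports 16 and Neighbor 4 reports 18.
Report 16: project not built, utility 0.
Report 18: project built, pays 14, utility 16 - 14 = 2.
So reporting 18 beats truth here (2 > 0).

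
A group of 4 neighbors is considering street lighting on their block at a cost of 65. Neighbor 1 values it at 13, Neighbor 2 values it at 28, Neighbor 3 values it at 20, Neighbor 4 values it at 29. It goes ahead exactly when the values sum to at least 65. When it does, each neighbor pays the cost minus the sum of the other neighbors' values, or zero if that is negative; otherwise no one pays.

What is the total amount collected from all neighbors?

Total value 90 ≥ cost 65, so it is built.
Neighbor 1: others sum to 77; max(0, 65 - 77) = 0.
Neighbor 2: others sum to 62; max(0, 65 - 62) = 3.
Neighbor 3: others sum to 70; max(0, 65 - 70) = 0.
Neighbor 4: others sum to 61; max(0, 65 - 61) = 4.
Total collected = 0 + 3 + 0 + 4 = 7.

7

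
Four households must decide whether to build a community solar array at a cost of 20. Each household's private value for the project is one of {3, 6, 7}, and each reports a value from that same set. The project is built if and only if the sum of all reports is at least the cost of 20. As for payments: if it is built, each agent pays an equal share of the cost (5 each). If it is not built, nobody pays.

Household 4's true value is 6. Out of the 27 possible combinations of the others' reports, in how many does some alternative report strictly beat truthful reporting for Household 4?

3

Others report (3, 3, 7): truth gives 0; report 7 gives 1 > 0. Violating.
Others report (3, 7, 3): truth gives 0; report 7 gives 1 > 0. Violating.
Others report (7, 3, 3): truth gives 0; report 7 gives 1 > 0. Violating.
Others report (3, 3, 3): truth gives 0; no alternative beats it.
Others report (3, 3, 6): truth gives 0; no alternative beats it.
(Checking all 27 profiles: 3 have a profitable deviation, 24 do not.)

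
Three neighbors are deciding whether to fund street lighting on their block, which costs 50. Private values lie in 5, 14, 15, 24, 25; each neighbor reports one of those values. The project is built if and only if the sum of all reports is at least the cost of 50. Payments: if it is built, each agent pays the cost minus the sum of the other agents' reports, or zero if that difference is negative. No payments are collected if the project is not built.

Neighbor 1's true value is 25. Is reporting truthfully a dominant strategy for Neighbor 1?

Yes

Check each profile of the others' reports and compare truth against every alternative report.
Others report (25, 25): truth gives 25, best alternative gives 25.
Others report (24, 25): truth gives 24, best alternative gives 24.
Others report (25, 24): truth gives 24, best alternative gives 24.
Others report (24, 24): truth gives 23, best alternative gives 23.
Others report (15, 25): truth gives 15, best alternative gives 15.
Others report (25, 15): truth gives 15, best alternative gives 15.
(Remaining 19 profiles checked similarly; truth is weakly best in each.)
In every case the truthful report is at least as good as any alternative, so it is a dominant strategy.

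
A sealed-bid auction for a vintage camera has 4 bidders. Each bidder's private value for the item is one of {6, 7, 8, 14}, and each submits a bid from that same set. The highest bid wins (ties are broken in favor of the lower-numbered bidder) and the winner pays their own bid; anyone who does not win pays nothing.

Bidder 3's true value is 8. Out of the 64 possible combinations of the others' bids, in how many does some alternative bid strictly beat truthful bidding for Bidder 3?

2

Others bid (6, 6, 6): truth gives 0; bid 7 gives 1 > 0. Violating.
Others bid (6, 6, 7): truth gives 0; bid 7 gives 1 > 0. Violating.
Others bid (6, 6, 8): truth gives 0; no alternative beats it.
Others bid (6, 6, 14): truth gives 0; no alternative beats it.
(Checking all 64 profiles: 2 have a profitable deviation, 62 do not.)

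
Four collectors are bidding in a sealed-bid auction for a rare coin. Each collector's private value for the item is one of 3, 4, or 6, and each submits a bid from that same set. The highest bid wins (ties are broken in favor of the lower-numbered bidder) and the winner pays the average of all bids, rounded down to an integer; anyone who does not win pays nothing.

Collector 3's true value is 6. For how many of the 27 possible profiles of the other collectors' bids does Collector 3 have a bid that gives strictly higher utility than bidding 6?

1

Others bid (3, 3, 4): truth gives 2; bid 4 gives 3 > 2. Violating.
Others bid (3, 3, 3): truth gives 3; no alternative beats it.
Others bid (3, 3, 6): truth gives 2; no alternative beats it.
(Checking all 27 profiles: 1 has a profitable deviation, 26 do not.)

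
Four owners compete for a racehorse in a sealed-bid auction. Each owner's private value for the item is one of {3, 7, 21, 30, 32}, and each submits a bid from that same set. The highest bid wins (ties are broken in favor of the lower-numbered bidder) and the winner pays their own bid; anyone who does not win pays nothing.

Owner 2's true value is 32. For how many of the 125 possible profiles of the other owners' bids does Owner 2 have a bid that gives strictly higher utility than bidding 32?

Others bid (3, 3, 3): truth gives 0; bid 7 gives 25 > 0. Violating.
Others bid (3, 3, 7): truth gives 0; bid 7 gives 25 > 0. Violating.
Others bid (3, 3, 21): truth gives 0; bid 21 gives 11 > 0. Violating.
Others bid (3, 3, 30): truth gives 0; bid 30 gives 2 > 0. Violating.
Others bid (3, 3, 32): truth gives 0; no alternative beats it.
Others bid (3, 7, 32): truth gives 0; no alternative beats it.
(Checking all 125 profiles: 48 have a profitable deviation, 77 do not.)

48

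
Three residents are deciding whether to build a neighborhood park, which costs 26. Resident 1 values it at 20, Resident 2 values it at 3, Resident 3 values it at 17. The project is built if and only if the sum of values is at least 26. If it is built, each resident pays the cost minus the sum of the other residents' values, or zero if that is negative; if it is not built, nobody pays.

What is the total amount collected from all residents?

9

Total value 40 ≥ cost 26, so it is built.
Resident 1: others sum to 20; max(0, 26 - 20) = 6.
Resident 2: others sum to 37; max(0, 26 - 37) = 0.
Resident 3: others sum to 23; max(0, 26 - 23) = 3.
Total collected = 6 + 0 + 3 = 9.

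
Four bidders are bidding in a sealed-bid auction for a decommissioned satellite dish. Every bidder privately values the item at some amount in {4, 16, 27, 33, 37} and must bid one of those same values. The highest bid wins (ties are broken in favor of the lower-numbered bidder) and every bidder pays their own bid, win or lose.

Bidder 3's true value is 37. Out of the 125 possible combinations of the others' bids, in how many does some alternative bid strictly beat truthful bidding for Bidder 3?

Others bid (4, 4, 4): truth gives 0; bid 16 gives 21 > 0. Violating.
Others bid (4, 4, 16): truth gives 0; bid 16 gives 21 > 0. Violating.
Others bid (4, 4, 27): truth gives 0; bid 27 gives 10 > 0. Violating.
Others bid (4, 4, 33): truth gives 0; bid 33 gives 4 > 0. Violating.
Others bid (4, 4, 37): truth gives 0; no alternative beats it.
Others bid (4, 16, 37): truth gives 0; no alternative beats it.
(Checking all 125 profiles: 81 have a profitable deviation, 44 do not.)

81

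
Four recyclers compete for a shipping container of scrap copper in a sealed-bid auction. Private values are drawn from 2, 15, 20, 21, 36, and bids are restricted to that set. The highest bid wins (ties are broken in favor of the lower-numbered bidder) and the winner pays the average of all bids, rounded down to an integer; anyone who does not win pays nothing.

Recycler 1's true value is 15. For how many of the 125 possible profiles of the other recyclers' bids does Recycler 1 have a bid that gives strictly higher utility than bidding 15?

Others bid (2, 2, 2): truth gives 10; bid 2 gives 13 > 10. Violating.
Others bid (2, 2, 20): truth gives 0; bid 20 gives 4 > 0. Violating.
Others bid (2, 2, 21): truth gives 0; bid 21 gives 4 > 0. Violating.
Others bid (2, 15, 20): truth gives 0; bid 20 gives 1 > 0. Violating.
Others bid (2, 2, 15): truth gives 7; no alternative beats it.
Others bid (2, 2, 36): truth gives 0; no alternative beats it.
(Checking all 125 profiles: 19 have a profitable deviation, 106 do not.)

19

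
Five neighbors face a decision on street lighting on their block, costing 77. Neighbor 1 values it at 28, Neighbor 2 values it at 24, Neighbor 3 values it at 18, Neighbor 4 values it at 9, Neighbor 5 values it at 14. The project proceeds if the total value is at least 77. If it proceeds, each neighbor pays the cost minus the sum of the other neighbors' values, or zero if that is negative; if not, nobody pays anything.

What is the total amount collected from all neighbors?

22

Total value 93 ≥ cost 77, so it is built.
Neighbor 1: others sum to 65; max(0, 77 - 65) = 12.
Neighbor 2: others sum to 69; max(0, 77 - 69) = 8.
Neighbor 3: others sum to 75; max(0, 77 - 75) = 2.
Neighbor 4: others sum to 84; max(0, 77 - 84) = 0.
Neighbor 5: others sum to 79; max(0, 77 - 79) = 0.
Total collected = 12 + 8 + 2 + 0 + 0 = 22.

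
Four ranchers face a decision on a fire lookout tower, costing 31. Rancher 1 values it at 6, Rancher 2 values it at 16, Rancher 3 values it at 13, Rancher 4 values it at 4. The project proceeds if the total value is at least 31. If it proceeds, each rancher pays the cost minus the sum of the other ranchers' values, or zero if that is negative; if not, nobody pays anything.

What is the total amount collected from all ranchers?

Total value 39 ≥ cost 31, so it is built.
Rancher 1: others sum to 33; max(0, 31 - 33) = 0.
Rancher 2: others sum to 23; max(0, 31 - 23) = 8.
Rancher 3: others sum to 26; max(0, 31 - 26) = 5.
Rancher 4: others sum to 35; max(0, 31 - 35) = 0.
Total collected = 0 + 8 + 5 + 0 = 13.

13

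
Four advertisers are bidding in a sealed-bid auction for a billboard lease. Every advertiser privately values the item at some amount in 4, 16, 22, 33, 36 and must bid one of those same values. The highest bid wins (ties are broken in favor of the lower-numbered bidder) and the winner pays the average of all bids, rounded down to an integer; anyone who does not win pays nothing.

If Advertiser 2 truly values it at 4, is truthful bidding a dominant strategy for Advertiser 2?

Check each profile of the others' bids and compare truth against every alternative bid.
Others bid (4, 16, 16): truth gives 0, best alternative gives -9.
Others bid (4, 4, 16): truth gives 0, best alternative gives -6.
Others bid (4, 16, 4): truth gives 0, best alternative gives -6.
Others bid (4, 4, 4): truth gives 0, best alternative gives -3.
Others bid (4, 4, 22): truth gives 0, best alternative gives 0.
Others bid (4, 4, 33): truth gives 0, best alternative gives 0.
(Remaining 119 profiles checked similarly; truth is weakly best in each.)
In every case the truthful bid is at least as good as any alternative, so it is a dominant strategy.

Yes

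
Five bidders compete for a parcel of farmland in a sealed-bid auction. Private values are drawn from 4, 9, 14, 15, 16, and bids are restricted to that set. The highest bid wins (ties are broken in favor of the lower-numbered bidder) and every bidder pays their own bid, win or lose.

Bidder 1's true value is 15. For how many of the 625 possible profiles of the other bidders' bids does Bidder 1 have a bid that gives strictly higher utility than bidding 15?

450

Others bid (4, 4, 4, 4): truth gives 0; bid 4 gives 11 > 0. Violating.
Others bid (4, 4, 4, 9): truth gives 0; bid 9 gives 6 > 0. Violating.
Others bid (4, 4, 4, 14): truth gives 0; bid 14 gives 1 > 0. Violating.
Others bid (4, 4, 4, 16): truth gives -15; bid 16 gives -1 > -15. Violating.
Others bid (4, 4, 4, 15): truth gives 0; no alternative beats it.
Others bid (4, 4, 9, 15): truth gives 0; no alternative beats it.
(Checking all 625 profiles: 450 have a profitable deviation, 175 do not.)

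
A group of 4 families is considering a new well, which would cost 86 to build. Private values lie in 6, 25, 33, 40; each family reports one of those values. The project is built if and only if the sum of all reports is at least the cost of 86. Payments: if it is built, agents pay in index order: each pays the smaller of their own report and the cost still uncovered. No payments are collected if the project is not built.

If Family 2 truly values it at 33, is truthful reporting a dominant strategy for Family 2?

Consider the case where Family 1 reports 6, Family 3 reports 25 and Family 4 reports 33.
Truthful report 33: project built, pays 33, utility 33 - 33 = 0.
Report 25 instead: project built, pays 25, utility 33 - 25 = 8.
Since 8 > 0, reporting 25 is strictly better here, so truthful reporting is not dominant.

No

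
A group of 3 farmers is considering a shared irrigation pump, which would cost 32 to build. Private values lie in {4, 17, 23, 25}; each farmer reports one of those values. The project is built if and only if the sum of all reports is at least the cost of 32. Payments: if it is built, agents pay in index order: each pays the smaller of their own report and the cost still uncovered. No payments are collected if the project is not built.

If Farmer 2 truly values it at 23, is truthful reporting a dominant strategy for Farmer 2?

No

Consider the case where Farmer 1 reports 4 and Farmer 3 reports 17.
Truthful report 23: project built, pays 23, utility 23 - 23 = 0.
Report 17 instead: project built, pays 17, utility 23 - 17 = 6.
Since 6 > 0, reporting 17 is strictly better here, so truthful reporting is not dominant.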